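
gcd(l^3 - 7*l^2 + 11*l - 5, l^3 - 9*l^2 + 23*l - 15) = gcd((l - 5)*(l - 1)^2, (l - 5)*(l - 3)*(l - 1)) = l^2 - 6*l + 5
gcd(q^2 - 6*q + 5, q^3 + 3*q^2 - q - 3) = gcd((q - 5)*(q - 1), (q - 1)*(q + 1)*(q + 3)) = q - 1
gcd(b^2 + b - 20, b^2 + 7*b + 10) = b + 5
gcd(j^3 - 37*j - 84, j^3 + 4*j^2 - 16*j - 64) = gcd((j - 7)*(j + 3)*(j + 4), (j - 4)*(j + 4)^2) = j + 4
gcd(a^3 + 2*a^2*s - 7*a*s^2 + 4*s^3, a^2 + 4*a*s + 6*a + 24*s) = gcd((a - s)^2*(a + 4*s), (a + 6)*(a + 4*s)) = a + 4*s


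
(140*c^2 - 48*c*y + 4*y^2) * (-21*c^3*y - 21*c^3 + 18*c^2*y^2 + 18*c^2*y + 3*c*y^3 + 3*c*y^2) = -2940*c^5*y - 2940*c^5 + 3528*c^4*y^2 + 3528*c^4*y - 528*c^3*y^3 - 528*c^3*y^2 - 72*c^2*y^4 - 72*c^2*y^3 + 12*c*y^5 + 12*c*y^4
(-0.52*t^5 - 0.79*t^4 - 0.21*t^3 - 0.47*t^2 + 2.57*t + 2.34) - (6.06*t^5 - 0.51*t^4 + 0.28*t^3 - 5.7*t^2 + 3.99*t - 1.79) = -6.58*t^5 - 0.28*t^4 - 0.49*t^3 + 5.23*t^2 - 1.42*t + 4.13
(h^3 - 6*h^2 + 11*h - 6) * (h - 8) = h^4 - 14*h^3 + 59*h^2 - 94*h + 48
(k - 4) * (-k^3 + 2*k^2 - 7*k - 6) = -k^4 + 6*k^3 - 15*k^2 + 22*k + 24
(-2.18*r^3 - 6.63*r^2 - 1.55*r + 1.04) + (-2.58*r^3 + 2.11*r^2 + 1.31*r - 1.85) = -4.76*r^3 - 4.52*r^2 - 0.24*r - 0.81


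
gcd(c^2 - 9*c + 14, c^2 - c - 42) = c - 7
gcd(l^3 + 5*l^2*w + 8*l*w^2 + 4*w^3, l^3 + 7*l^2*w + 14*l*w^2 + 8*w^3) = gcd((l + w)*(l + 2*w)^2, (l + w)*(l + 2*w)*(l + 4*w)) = l^2 + 3*l*w + 2*w^2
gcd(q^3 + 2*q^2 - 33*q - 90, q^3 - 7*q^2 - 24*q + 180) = q^2 - q - 30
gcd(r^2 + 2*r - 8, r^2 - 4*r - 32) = r + 4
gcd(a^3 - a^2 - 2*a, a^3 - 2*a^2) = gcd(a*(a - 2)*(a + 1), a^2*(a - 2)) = a^2 - 2*a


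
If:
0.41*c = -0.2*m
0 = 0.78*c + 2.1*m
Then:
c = 0.00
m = 0.00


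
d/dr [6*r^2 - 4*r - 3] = 12*r - 4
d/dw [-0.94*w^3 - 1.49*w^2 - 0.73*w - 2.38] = -2.82*w^2 - 2.98*w - 0.73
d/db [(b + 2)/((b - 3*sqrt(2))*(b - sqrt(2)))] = (-b^2 - 4*b + 6 + 8*sqrt(2))/(b^4 - 8*sqrt(2)*b^3 + 44*b^2 - 48*sqrt(2)*b + 36)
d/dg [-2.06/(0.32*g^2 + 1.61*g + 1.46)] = (1.3184*g + 3.3166)/(0.32*g^2 + 1.61*g + 1.46)^2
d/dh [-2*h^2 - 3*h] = -4*h - 3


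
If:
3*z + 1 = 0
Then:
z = -1/3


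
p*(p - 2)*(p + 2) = p^3 - 4*p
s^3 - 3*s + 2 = (s - 1)^2*(s + 2)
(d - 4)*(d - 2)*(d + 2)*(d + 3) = d^4 - d^3 - 16*d^2 + 4*d + 48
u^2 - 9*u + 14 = (u - 7)*(u - 2)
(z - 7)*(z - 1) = z^2 - 8*z + 7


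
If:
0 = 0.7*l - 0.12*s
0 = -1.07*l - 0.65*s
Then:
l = 0.00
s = 0.00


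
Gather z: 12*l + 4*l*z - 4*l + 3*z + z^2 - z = 8*l + z^2 + z*(4*l + 2)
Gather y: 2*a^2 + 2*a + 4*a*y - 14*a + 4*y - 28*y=2*a^2 - 12*a + y*(4*a - 24)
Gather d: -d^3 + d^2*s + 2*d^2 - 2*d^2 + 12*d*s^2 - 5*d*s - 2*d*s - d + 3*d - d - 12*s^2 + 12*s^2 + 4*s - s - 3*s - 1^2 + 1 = -d^3 + d^2*s + d*(12*s^2 - 7*s + 1)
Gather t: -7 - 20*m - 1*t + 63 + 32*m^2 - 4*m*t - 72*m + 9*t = 32*m^2 - 92*m + t*(8 - 4*m) + 56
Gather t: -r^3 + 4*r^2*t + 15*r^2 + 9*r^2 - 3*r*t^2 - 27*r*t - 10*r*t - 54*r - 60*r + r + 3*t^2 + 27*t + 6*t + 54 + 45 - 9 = -r^3 + 24*r^2 - 113*r + t^2*(3 - 3*r) + t*(4*r^2 - 37*r + 33) + 90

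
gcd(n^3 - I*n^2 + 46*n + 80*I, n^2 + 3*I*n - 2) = n + 2*I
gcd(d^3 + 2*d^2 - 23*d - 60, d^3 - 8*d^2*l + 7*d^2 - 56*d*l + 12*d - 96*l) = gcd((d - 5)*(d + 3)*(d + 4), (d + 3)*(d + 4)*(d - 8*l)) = d^2 + 7*d + 12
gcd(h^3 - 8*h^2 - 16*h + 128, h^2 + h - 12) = h + 4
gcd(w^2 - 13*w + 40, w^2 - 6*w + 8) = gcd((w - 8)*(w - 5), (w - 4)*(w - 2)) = 1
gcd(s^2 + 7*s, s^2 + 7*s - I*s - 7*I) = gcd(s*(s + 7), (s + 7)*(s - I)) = s + 7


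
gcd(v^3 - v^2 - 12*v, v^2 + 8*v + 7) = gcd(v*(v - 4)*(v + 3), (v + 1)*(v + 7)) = 1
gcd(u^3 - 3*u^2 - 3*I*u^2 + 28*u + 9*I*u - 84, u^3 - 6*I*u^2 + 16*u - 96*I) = u + 4*I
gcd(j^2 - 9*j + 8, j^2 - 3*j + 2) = j - 1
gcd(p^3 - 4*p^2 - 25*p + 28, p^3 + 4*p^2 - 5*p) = p - 1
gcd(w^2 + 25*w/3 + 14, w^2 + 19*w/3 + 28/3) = w + 7/3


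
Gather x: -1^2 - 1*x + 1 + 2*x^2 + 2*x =2*x^2 + x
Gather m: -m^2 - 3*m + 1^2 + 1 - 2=-m^2 - 3*m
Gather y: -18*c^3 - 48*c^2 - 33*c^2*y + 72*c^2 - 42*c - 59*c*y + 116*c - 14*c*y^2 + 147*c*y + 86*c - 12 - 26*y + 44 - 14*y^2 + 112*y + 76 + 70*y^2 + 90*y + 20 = -18*c^3 + 24*c^2 + 160*c + y^2*(56 - 14*c) + y*(-33*c^2 + 88*c + 176) + 128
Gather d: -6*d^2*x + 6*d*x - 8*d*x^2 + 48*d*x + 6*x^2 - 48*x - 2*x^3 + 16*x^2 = -6*d^2*x + d*(-8*x^2 + 54*x) - 2*x^3 + 22*x^2 - 48*x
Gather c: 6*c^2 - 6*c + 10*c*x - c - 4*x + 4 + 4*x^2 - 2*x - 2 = 6*c^2 + c*(10*x - 7) + 4*x^2 - 6*x + 2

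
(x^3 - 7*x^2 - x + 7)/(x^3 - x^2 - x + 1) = (x - 7)/(x - 1)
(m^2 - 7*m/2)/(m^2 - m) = (m - 7/2)/(m - 1)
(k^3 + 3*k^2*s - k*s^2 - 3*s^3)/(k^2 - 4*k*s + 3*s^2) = (-k^2 - 4*k*s - 3*s^2)/(-k + 3*s)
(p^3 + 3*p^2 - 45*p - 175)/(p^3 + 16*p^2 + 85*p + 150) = (p - 7)/(p + 6)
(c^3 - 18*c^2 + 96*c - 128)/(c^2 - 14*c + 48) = (c^2 - 10*c + 16)/(c - 6)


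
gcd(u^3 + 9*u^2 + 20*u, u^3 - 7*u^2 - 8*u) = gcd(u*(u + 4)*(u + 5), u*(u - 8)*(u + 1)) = u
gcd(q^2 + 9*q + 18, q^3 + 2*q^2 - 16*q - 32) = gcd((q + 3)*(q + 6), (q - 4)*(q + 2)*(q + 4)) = 1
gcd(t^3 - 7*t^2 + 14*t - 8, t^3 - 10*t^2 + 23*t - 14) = t^2 - 3*t + 2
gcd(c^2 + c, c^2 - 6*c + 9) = 1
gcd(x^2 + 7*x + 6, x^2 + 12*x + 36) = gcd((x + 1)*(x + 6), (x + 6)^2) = x + 6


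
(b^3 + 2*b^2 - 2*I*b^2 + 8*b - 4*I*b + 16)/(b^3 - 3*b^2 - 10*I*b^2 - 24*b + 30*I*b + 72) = (b^2 + b*(2 + 2*I) + 4*I)/(b^2 + b*(-3 - 6*I) + 18*I)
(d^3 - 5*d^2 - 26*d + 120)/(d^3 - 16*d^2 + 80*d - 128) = (d^2 - d - 30)/(d^2 - 12*d + 32)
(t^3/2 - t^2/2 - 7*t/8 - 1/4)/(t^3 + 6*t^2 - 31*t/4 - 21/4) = (2*t^2 - 3*t - 2)/(2*(2*t^2 + 11*t - 21))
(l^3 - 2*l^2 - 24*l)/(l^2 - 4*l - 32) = l*(l - 6)/(l - 8)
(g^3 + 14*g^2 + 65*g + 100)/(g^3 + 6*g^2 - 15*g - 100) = (g + 4)/(g - 4)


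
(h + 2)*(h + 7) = h^2 + 9*h + 14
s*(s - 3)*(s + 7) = s^3 + 4*s^2 - 21*s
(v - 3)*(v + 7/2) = v^2 + v/2 - 21/2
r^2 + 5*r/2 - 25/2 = (r - 5/2)*(r + 5)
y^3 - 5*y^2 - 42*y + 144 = (y - 8)*(y - 3)*(y + 6)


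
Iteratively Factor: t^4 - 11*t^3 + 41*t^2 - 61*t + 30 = (t - 2)*(t^3 - 9*t^2 + 23*t - 15) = (t - 2)*(t - 1)*(t^2 - 8*t + 15) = (t - 5)*(t - 2)*(t - 1)*(t - 3)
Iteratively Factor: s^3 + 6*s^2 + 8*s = (s + 4)*(s^2 + 2*s) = (s + 2)*(s + 4)*(s)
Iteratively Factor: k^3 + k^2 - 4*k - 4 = (k + 1)*(k^2 - 4) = (k - 2)*(k + 1)*(k + 2)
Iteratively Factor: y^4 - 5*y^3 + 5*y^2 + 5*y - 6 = (y - 2)*(y^3 - 3*y^2 - y + 3) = (y - 2)*(y - 1)*(y^2 - 2*y - 3) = (y - 2)*(y - 1)*(y + 1)*(y - 3)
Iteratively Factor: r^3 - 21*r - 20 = (r - 5)*(r^2 + 5*r + 4) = (r - 5)*(r + 4)*(r + 1)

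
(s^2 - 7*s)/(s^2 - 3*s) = (s - 7)/(s - 3)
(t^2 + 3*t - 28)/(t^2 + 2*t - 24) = (t + 7)/(t + 6)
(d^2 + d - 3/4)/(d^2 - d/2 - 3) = (d - 1/2)/(d - 2)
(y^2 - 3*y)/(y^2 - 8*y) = (y - 3)/(y - 8)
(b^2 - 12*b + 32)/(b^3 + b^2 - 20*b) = (b - 8)/(b*(b + 5))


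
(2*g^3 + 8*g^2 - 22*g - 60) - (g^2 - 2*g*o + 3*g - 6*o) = 2*g^3 + 7*g^2 + 2*g*o - 25*g + 6*o - 60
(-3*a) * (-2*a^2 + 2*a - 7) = 6*a^3 - 6*a^2 + 21*a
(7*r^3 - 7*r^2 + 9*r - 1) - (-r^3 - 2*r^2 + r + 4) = 8*r^3 - 5*r^2 + 8*r - 5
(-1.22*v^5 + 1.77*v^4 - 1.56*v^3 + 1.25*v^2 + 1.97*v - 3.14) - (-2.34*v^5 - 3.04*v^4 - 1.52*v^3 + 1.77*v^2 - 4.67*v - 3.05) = 1.12*v^5 + 4.81*v^4 - 0.04*v^3 - 0.52*v^2 + 6.64*v - 0.0900000000000003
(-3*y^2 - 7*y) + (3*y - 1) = -3*y^2 - 4*y - 1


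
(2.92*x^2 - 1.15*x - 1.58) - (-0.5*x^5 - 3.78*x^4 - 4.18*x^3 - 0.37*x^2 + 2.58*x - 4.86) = 0.5*x^5 + 3.78*x^4 + 4.18*x^3 + 3.29*x^2 - 3.73*x + 3.28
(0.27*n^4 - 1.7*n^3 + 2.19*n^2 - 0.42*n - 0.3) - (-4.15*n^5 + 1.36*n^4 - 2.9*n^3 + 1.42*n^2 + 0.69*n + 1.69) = 4.15*n^5 - 1.09*n^4 + 1.2*n^3 + 0.77*n^2 - 1.11*n - 1.99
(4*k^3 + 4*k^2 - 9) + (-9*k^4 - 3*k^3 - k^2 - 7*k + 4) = -9*k^4 + k^3 + 3*k^2 - 7*k - 5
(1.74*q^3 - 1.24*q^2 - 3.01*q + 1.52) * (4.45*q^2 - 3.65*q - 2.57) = 7.743*q^5 - 11.869*q^4 - 13.3403*q^3 + 20.9373*q^2 + 2.1877*q - 3.9064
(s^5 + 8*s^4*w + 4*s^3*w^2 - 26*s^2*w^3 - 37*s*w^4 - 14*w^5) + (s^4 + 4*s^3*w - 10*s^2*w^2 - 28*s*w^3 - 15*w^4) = s^5 + 8*s^4*w + s^4 + 4*s^3*w^2 + 4*s^3*w - 26*s^2*w^3 - 10*s^2*w^2 - 37*s*w^4 - 28*s*w^3 - 14*w^5 - 15*w^4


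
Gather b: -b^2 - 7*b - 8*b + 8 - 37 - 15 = -b^2 - 15*b - 44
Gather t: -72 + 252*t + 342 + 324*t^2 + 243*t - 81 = 324*t^2 + 495*t + 189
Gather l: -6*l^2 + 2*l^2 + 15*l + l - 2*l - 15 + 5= -4*l^2 + 14*l - 10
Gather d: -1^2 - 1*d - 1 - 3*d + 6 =4 - 4*d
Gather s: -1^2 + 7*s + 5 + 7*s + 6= 14*s + 10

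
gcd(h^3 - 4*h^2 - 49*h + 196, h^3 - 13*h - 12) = h - 4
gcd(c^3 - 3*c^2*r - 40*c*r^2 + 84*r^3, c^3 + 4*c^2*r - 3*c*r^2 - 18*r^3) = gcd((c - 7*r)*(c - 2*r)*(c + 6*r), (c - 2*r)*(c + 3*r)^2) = -c + 2*r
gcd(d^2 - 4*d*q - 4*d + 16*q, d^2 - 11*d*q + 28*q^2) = -d + 4*q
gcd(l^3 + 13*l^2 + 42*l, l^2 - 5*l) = l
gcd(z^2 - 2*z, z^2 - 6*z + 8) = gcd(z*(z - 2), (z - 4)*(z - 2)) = z - 2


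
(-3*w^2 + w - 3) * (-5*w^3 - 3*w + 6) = 15*w^5 - 5*w^4 + 24*w^3 - 21*w^2 + 15*w - 18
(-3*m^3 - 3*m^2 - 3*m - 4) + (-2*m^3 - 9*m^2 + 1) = -5*m^3 - 12*m^2 - 3*m - 3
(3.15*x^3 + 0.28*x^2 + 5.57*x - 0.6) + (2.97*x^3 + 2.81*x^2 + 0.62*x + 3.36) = 6.12*x^3 + 3.09*x^2 + 6.19*x + 2.76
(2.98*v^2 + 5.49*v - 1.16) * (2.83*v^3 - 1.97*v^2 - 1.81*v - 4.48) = 8.4334*v^5 + 9.6661*v^4 - 19.4919*v^3 - 21.0021*v^2 - 22.4956*v + 5.1968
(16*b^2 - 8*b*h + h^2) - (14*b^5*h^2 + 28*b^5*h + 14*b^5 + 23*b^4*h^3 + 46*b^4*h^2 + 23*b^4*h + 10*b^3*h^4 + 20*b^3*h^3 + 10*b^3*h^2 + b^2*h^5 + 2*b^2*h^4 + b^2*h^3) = -14*b^5*h^2 - 28*b^5*h - 14*b^5 - 23*b^4*h^3 - 46*b^4*h^2 - 23*b^4*h - 10*b^3*h^4 - 20*b^3*h^3 - 10*b^3*h^2 - b^2*h^5 - 2*b^2*h^4 - b^2*h^3 + 16*b^2 - 8*b*h + h^2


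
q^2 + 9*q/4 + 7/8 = (q + 1/2)*(q + 7/4)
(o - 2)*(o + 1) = o^2 - o - 2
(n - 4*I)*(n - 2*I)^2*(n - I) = n^4 - 9*I*n^3 - 28*n^2 + 36*I*n + 16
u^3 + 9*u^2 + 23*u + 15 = (u + 1)*(u + 3)*(u + 5)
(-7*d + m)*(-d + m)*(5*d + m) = 35*d^3 - 33*d^2*m - 3*d*m^2 + m^3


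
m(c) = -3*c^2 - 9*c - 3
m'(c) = -6*c - 9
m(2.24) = -38.21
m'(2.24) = -22.44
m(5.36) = -137.43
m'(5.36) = -41.16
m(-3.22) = -5.13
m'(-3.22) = 10.32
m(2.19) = -37.10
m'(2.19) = -22.14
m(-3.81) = -12.26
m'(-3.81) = 13.86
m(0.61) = -9.61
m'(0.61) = -12.66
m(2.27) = -38.89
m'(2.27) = -22.62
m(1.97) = -32.37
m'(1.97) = -20.82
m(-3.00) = -3.00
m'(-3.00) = 9.00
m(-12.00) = -327.00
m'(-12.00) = 63.00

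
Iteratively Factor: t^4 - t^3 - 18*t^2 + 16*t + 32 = (t - 2)*(t^3 + t^2 - 16*t - 16) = (t - 2)*(t + 4)*(t^2 - 3*t - 4) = (t - 4)*(t - 2)*(t + 4)*(t + 1)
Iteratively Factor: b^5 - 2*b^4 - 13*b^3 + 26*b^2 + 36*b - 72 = (b + 2)*(b^4 - 4*b^3 - 5*b^2 + 36*b - 36) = (b - 2)*(b + 2)*(b^3 - 2*b^2 - 9*b + 18) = (b - 3)*(b - 2)*(b + 2)*(b^2 + b - 6) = (b - 3)*(b - 2)^2*(b + 2)*(b + 3)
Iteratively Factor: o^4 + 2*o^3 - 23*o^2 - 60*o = (o)*(o^3 + 2*o^2 - 23*o - 60) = o*(o + 4)*(o^2 - 2*o - 15) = o*(o - 5)*(o + 4)*(o + 3)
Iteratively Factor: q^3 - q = (q)*(q^2 - 1) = q*(q + 1)*(q - 1)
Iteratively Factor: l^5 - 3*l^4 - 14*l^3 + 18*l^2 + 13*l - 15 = (l - 1)*(l^4 - 2*l^3 - 16*l^2 + 2*l + 15) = (l - 5)*(l - 1)*(l^3 + 3*l^2 - l - 3) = (l - 5)*(l - 1)^2*(l^2 + 4*l + 3) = (l - 5)*(l - 1)^2*(l + 3)*(l + 1)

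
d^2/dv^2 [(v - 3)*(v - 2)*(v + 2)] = 6*v - 6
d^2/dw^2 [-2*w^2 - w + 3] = -4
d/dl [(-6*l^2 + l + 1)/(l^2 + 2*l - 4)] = (-13*l^2 + 46*l - 6)/(l^4 + 4*l^3 - 4*l^2 - 16*l + 16)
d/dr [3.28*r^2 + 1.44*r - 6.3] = 6.56*r + 1.44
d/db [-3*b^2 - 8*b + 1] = -6*b - 8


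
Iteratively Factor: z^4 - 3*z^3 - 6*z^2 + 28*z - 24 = (z - 2)*(z^3 - z^2 - 8*z + 12) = (z - 2)*(z + 3)*(z^2 - 4*z + 4) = (z - 2)^2*(z + 3)*(z - 2)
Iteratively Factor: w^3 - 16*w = (w - 4)*(w^2 + 4*w) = (w - 4)*(w + 4)*(w)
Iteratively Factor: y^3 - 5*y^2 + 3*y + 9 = (y - 3)*(y^2 - 2*y - 3) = (y - 3)*(y + 1)*(y - 3)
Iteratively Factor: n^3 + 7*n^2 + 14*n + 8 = (n + 2)*(n^2 + 5*n + 4) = (n + 2)*(n + 4)*(n + 1)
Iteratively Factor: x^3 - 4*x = (x + 2)*(x^2 - 2*x) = x*(x + 2)*(x - 2)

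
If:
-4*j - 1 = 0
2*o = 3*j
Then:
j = -1/4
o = -3/8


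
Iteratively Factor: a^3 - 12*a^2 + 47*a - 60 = (a - 3)*(a^2 - 9*a + 20) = (a - 4)*(a - 3)*(a - 5)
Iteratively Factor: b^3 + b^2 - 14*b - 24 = (b + 3)*(b^2 - 2*b - 8) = (b + 2)*(b + 3)*(b - 4)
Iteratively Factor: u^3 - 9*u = (u + 3)*(u^2 - 3*u) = (u - 3)*(u + 3)*(u)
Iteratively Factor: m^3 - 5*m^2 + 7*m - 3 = (m - 1)*(m^2 - 4*m + 3) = (m - 1)^2*(m - 3)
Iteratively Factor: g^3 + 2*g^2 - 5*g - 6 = (g - 2)*(g^2 + 4*g + 3) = (g - 2)*(g + 3)*(g + 1)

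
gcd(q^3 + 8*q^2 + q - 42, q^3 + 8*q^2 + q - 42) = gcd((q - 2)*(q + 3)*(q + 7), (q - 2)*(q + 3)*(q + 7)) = q^3 + 8*q^2 + q - 42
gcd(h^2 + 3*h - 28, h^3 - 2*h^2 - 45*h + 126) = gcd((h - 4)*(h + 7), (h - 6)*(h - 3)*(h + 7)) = h + 7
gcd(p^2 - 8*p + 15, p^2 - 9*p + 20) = p - 5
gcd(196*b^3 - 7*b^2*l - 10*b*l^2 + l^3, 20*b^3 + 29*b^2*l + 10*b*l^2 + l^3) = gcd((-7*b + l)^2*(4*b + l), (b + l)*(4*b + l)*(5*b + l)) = 4*b + l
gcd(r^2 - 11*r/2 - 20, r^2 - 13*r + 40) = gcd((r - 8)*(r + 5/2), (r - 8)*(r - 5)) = r - 8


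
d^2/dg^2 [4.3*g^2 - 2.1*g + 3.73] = 8.60000000000000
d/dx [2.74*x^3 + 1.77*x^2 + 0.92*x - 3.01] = 8.22*x^2 + 3.54*x + 0.92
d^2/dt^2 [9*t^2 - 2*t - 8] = 18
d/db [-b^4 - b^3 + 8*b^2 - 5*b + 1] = -4*b^3 - 3*b^2 + 16*b - 5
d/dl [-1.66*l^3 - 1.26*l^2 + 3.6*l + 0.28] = -4.98*l^2 - 2.52*l + 3.6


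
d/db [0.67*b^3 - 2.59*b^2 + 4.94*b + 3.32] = 2.01*b^2 - 5.18*b + 4.94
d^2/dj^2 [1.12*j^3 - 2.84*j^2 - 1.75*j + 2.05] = 6.72*j - 5.68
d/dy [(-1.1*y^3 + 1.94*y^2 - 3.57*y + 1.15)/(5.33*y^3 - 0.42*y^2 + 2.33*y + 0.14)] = (-9.8782*y^4 + 32.9302*y^3 - 15.8297*y^2 + 1.5092*y - 3.1793)/(28.4089*y^6 - 4.4772*y^5 + 25.0142*y^4 - 0.4648*y^3 + 5.3113*y^2 + 0.6524*y + 0.0196)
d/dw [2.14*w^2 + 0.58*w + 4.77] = 4.28*w + 0.58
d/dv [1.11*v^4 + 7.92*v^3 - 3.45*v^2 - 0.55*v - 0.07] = 4.44*v^3 + 23.76*v^2 - 6.9*v - 0.55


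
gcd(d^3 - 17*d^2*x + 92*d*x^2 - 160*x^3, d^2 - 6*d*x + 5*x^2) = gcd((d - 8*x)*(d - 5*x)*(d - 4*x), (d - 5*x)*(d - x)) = -d + 5*x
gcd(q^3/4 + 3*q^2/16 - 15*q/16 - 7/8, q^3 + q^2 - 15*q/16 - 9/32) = 1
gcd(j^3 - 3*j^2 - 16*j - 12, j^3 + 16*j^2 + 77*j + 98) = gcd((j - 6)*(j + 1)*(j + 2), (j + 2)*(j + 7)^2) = j + 2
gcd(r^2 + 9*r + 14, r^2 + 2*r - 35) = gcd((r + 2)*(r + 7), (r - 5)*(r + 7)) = r + 7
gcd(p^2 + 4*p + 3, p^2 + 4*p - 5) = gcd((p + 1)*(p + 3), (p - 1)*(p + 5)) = 1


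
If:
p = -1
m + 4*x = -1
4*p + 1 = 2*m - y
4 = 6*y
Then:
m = -7/6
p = -1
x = 1/24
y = 2/3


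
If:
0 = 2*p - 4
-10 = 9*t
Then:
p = 2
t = -10/9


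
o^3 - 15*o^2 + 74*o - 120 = (o - 6)*(o - 5)*(o - 4)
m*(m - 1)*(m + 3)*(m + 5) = m^4 + 7*m^3 + 7*m^2 - 15*m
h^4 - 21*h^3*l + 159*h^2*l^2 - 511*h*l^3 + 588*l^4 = (h - 7*l)^2*(h - 4*l)*(h - 3*l)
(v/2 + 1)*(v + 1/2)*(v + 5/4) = v^3/2 + 15*v^2/8 + 33*v/16 + 5/8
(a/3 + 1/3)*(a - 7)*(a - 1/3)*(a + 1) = a^4/3 - 16*a^3/9 - 34*a^2/9 - 8*a/9 + 7/9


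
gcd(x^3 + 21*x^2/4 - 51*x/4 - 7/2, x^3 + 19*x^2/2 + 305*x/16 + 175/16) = x + 7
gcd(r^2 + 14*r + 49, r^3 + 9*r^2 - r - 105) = r + 7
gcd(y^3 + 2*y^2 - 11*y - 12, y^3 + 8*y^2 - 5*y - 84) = y^2 + y - 12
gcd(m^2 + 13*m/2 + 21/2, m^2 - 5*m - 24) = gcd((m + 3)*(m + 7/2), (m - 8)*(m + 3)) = m + 3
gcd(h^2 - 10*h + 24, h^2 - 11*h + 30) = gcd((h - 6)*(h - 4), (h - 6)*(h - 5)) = h - 6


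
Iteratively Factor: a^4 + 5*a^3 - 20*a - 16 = (a + 2)*(a^3 + 3*a^2 - 6*a - 8) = (a + 1)*(a + 2)*(a^2 + 2*a - 8) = (a + 1)*(a + 2)*(a + 4)*(a - 2)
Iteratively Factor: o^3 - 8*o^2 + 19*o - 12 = (o - 1)*(o^2 - 7*o + 12) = (o - 4)*(o - 1)*(o - 3)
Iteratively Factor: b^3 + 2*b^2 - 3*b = (b)*(b^2 + 2*b - 3) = b*(b + 3)*(b - 1)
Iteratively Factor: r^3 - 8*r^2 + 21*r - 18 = (r - 3)*(r^2 - 5*r + 6) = (r - 3)*(r - 2)*(r - 3)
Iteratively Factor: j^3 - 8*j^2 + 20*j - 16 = (j - 2)*(j^2 - 6*j + 8) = (j - 2)^2*(j - 4)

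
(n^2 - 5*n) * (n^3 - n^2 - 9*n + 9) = n^5 - 6*n^4 - 4*n^3 + 54*n^2 - 45*n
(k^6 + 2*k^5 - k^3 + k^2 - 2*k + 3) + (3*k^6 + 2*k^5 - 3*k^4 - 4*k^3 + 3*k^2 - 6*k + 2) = 4*k^6 + 4*k^5 - 3*k^4 - 5*k^3 + 4*k^2 - 8*k + 5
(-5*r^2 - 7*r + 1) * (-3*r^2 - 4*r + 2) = 15*r^4 + 41*r^3 + 15*r^2 - 18*r + 2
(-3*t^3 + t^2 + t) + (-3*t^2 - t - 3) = -3*t^3 - 2*t^2 - 3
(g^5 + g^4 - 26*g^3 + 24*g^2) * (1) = g^5 + g^4 - 26*g^3 + 24*g^2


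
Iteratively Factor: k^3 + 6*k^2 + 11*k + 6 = (k + 1)*(k^2 + 5*k + 6) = (k + 1)*(k + 3)*(k + 2)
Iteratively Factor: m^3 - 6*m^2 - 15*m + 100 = (m - 5)*(m^2 - m - 20) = (m - 5)*(m + 4)*(m - 5)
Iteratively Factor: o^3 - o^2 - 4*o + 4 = (o - 2)*(o^2 + o - 2) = (o - 2)*(o - 1)*(o + 2)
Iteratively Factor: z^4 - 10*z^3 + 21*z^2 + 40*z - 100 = (z - 2)*(z^3 - 8*z^2 + 5*z + 50) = (z - 5)*(z - 2)*(z^2 - 3*z - 10) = (z - 5)*(z - 2)*(z + 2)*(z - 5)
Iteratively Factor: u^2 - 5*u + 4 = (u - 4)*(u - 1)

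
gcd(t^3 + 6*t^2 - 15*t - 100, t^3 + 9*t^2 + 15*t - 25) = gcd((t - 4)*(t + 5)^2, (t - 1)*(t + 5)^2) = t^2 + 10*t + 25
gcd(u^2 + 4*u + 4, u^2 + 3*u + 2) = u + 2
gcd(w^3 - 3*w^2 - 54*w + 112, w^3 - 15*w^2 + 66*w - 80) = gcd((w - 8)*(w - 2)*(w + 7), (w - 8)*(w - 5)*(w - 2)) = w^2 - 10*w + 16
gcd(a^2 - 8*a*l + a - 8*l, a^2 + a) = a + 1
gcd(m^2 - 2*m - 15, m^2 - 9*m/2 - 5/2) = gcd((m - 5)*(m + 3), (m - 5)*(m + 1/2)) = m - 5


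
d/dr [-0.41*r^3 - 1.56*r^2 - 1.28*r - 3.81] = -1.23*r^2 - 3.12*r - 1.28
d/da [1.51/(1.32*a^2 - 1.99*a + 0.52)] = (3.0049 - 3.9864*a)/(1.32*a^2 - 1.99*a + 0.52)^2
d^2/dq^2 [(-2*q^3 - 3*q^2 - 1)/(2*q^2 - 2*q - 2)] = (-7*q^3 - 18*q^2 - 3*q - 5)/(q^6 - 3*q^5 + 5*q^3 - 3*q - 1)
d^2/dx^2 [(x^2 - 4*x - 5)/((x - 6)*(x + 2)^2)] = 2*(x^4 - 16*x^3 + 114*x^2 - 280*x + 184)/(x^7 - 10*x^6 - 12*x^5 + 248*x^4 + 304*x^3 - 2016*x^2 - 5184*x - 3456)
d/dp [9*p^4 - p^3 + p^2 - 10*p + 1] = 36*p^3 - 3*p^2 + 2*p - 10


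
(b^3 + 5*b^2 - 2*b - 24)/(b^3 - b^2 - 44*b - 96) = (b - 2)/(b - 8)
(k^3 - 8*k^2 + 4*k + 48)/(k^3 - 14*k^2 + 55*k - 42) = (k^2 - 2*k - 8)/(k^2 - 8*k + 7)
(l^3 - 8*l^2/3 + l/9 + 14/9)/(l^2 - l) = l - 5/3 - 14/(9*l)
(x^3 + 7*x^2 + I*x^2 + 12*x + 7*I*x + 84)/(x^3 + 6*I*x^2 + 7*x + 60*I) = (x + 7)/(x + 5*I)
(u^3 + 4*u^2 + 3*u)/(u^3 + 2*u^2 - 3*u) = (u + 1)/(u - 1)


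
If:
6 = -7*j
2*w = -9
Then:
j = -6/7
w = -9/2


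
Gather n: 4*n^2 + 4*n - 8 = 4*n^2 + 4*n - 8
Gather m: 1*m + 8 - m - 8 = 0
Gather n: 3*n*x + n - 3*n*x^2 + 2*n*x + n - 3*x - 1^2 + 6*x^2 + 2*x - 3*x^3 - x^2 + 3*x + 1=n*(-3*x^2 + 5*x + 2) - 3*x^3 + 5*x^2 + 2*x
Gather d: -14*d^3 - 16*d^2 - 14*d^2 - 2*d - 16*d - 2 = -14*d^3 - 30*d^2 - 18*d - 2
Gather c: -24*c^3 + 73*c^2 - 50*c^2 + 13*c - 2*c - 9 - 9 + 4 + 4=-24*c^3 + 23*c^2 + 11*c - 10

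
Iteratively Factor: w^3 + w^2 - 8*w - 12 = (w + 2)*(w^2 - w - 6) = (w - 3)*(w + 2)*(w + 2)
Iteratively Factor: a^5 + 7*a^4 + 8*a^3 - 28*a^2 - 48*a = (a - 2)*(a^4 + 9*a^3 + 26*a^2 + 24*a) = (a - 2)*(a + 4)*(a^3 + 5*a^2 + 6*a) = (a - 2)*(a + 2)*(a + 4)*(a^2 + 3*a) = a*(a - 2)*(a + 2)*(a + 4)*(a + 3)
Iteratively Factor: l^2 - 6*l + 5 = (l - 1)*(l - 5)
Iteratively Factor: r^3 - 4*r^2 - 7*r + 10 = (r - 1)*(r^2 - 3*r - 10) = (r - 1)*(r + 2)*(r - 5)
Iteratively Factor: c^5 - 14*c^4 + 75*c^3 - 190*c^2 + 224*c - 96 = (c - 4)*(c^4 - 10*c^3 + 35*c^2 - 50*c + 24) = (c - 4)^2*(c^3 - 6*c^2 + 11*c - 6) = (c - 4)^2*(c - 3)*(c^2 - 3*c + 2) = (c - 4)^2*(c - 3)*(c - 2)*(c - 1)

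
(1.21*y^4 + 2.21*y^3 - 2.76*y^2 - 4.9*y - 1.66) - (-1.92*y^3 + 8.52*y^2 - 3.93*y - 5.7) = 1.21*y^4 + 4.13*y^3 - 11.28*y^2 - 0.97*y + 4.04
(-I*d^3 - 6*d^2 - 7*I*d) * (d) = -I*d^4 - 6*d^3 - 7*I*d^2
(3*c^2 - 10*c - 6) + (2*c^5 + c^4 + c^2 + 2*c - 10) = 2*c^5 + c^4 + 4*c^2 - 8*c - 16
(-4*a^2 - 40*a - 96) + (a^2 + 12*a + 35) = -3*a^2 - 28*a - 61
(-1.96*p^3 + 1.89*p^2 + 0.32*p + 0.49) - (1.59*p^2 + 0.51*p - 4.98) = -1.96*p^3 + 0.3*p^2 - 0.19*p + 5.47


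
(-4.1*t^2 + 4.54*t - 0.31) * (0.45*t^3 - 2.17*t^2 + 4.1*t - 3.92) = -1.845*t^5 + 10.94*t^4 - 26.8013*t^3 + 35.3587*t^2 - 19.0678*t + 1.2152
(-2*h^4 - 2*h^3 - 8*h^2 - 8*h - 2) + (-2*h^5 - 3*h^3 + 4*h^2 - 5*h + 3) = -2*h^5 - 2*h^4 - 5*h^3 - 4*h^2 - 13*h + 1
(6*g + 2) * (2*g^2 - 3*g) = 12*g^3 - 14*g^2 - 6*g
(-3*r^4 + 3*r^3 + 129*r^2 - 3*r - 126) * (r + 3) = -3*r^5 - 6*r^4 + 138*r^3 + 384*r^2 - 135*r - 378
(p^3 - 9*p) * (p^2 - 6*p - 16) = p^5 - 6*p^4 - 25*p^3 + 54*p^2 + 144*p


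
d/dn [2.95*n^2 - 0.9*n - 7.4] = 5.9*n - 0.9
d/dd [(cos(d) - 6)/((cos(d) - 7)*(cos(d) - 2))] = (cos(d)^2 - 12*cos(d) + 40)*sin(d)/((cos(d) - 7)^2*(cos(d) - 2)^2)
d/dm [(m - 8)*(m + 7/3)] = 2*m - 17/3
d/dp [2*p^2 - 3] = 4*p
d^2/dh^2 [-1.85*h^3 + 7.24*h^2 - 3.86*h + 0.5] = 14.48 - 11.1*h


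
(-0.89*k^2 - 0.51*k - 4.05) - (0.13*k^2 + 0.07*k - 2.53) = -1.02*k^2 - 0.58*k - 1.52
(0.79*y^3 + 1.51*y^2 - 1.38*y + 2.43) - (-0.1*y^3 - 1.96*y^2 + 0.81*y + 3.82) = 0.89*y^3 + 3.47*y^2 - 2.19*y - 1.39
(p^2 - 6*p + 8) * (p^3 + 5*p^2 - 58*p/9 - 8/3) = p^5 - p^4 - 256*p^3/9 + 76*p^2 - 320*p/9 - 64/3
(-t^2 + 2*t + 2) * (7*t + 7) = -7*t^3 + 7*t^2 + 28*t + 14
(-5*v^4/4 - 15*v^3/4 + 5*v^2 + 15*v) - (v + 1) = -5*v^4/4 - 15*v^3/4 + 5*v^2 + 14*v - 1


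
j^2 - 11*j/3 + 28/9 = (j - 7/3)*(j - 4/3)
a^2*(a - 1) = a^3 - a^2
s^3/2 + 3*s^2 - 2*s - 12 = (s/2 + 1)*(s - 2)*(s + 6)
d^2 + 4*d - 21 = (d - 3)*(d + 7)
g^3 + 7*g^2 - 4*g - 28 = (g - 2)*(g + 2)*(g + 7)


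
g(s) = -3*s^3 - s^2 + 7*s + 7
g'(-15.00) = -1988.00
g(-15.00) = 9802.00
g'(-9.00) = -704.00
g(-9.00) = 2050.00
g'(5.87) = -314.85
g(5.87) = -593.15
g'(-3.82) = -116.69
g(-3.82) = 132.90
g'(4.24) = -163.28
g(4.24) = -209.97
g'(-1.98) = -24.32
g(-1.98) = 12.51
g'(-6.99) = -418.76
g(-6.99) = 933.81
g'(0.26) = 5.87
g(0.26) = 8.70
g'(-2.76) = -56.04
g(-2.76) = 43.14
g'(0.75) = 0.44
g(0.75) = 10.42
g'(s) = -9*s^2 - 2*s + 7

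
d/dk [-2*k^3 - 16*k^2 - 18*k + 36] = -6*k^2 - 32*k - 18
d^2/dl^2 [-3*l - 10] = 0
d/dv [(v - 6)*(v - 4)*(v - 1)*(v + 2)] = 4*v^3 - 27*v^2 + 24*v + 44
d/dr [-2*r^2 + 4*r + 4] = 4 - 4*r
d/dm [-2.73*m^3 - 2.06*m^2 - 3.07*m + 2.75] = -8.19*m^2 - 4.12*m - 3.07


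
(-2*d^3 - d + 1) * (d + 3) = -2*d^4 - 6*d^3 - d^2 - 2*d + 3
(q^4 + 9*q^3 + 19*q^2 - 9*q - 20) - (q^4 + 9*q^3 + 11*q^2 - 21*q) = 8*q^2 + 12*q - 20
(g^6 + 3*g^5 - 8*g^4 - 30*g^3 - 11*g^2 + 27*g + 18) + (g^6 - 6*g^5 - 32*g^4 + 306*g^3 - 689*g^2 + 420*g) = 2*g^6 - 3*g^5 - 40*g^4 + 276*g^3 - 700*g^2 + 447*g + 18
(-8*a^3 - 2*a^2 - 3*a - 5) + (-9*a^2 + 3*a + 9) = -8*a^3 - 11*a^2 + 4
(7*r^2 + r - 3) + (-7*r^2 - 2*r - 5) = -r - 8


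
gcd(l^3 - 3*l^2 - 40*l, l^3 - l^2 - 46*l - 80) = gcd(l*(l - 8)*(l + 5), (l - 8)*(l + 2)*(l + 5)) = l^2 - 3*l - 40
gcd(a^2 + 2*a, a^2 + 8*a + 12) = a + 2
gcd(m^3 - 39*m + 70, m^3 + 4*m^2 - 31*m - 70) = m^2 + 2*m - 35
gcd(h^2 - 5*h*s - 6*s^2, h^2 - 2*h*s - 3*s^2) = h + s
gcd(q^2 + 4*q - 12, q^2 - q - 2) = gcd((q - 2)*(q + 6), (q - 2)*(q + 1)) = q - 2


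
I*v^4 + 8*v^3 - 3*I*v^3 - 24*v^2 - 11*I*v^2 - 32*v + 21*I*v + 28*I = (v - 4)*(v - 7*I)*(v - I)*(I*v + I)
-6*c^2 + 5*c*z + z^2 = (-c + z)*(6*c + z)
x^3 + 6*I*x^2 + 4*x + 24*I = (x - 2*I)*(x + 2*I)*(x + 6*I)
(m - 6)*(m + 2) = m^2 - 4*m - 12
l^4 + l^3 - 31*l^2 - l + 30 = (l - 5)*(l - 1)*(l + 1)*(l + 6)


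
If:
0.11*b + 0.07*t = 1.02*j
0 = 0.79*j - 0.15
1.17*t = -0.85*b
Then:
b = 3.27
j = 0.19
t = -2.38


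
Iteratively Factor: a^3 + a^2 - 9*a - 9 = (a + 3)*(a^2 - 2*a - 3) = (a + 1)*(a + 3)*(a - 3)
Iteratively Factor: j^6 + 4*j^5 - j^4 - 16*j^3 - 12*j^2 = (j + 1)*(j^5 + 3*j^4 - 4*j^3 - 12*j^2) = (j - 2)*(j + 1)*(j^4 + 5*j^3 + 6*j^2) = j*(j - 2)*(j + 1)*(j^3 + 5*j^2 + 6*j) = j*(j - 2)*(j + 1)*(j + 2)*(j^2 + 3*j) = j*(j - 2)*(j + 1)*(j + 2)*(j + 3)*(j)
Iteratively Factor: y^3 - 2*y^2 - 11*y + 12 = (y - 1)*(y^2 - y - 12) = (y - 4)*(y - 1)*(y + 3)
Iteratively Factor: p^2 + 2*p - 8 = (p + 4)*(p - 2)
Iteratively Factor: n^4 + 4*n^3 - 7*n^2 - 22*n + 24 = (n - 2)*(n^3 + 6*n^2 + 5*n - 12) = (n - 2)*(n - 1)*(n^2 + 7*n + 12) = (n - 2)*(n - 1)*(n + 3)*(n + 4)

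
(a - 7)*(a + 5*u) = a^2 + 5*a*u - 7*a - 35*u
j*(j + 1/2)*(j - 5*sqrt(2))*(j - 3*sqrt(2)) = j^4 - 8*sqrt(2)*j^3 + j^3/2 - 4*sqrt(2)*j^2 + 30*j^2 + 15*j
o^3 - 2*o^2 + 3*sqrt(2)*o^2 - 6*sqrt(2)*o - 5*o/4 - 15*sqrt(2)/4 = (o - 5/2)*(o + 1/2)*(o + 3*sqrt(2))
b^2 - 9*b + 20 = (b - 5)*(b - 4)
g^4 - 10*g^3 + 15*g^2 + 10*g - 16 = (g - 8)*(g - 2)*(g - 1)*(g + 1)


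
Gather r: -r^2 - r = -r^2 - r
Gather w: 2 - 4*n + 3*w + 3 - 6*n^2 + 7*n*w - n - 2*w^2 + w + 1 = -6*n^2 - 5*n - 2*w^2 + w*(7*n + 4) + 6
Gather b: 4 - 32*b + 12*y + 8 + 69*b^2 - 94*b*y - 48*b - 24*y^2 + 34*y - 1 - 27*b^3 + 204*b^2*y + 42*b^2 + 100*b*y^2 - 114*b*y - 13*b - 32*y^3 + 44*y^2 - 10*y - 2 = -27*b^3 + b^2*(204*y + 111) + b*(100*y^2 - 208*y - 93) - 32*y^3 + 20*y^2 + 36*y + 9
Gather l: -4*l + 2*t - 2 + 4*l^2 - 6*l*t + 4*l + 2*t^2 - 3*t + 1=4*l^2 - 6*l*t + 2*t^2 - t - 1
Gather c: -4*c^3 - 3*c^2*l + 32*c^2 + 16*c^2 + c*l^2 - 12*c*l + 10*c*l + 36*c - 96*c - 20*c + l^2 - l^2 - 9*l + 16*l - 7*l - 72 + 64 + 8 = -4*c^3 + c^2*(48 - 3*l) + c*(l^2 - 2*l - 80)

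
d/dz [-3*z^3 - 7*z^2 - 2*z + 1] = -9*z^2 - 14*z - 2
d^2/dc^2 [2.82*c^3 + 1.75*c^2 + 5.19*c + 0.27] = 16.92*c + 3.5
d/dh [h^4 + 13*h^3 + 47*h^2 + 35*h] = 4*h^3 + 39*h^2 + 94*h + 35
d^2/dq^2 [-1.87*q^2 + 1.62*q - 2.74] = -3.74000000000000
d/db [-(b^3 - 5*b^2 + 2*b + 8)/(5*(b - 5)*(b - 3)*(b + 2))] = (b^4 + 6*b^3 - 83*b^2 + 204*b - 68)/(5*(b^6 - 12*b^5 + 34*b^4 + 72*b^3 - 359*b^2 - 60*b + 900))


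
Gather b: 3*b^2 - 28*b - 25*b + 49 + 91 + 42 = 3*b^2 - 53*b + 182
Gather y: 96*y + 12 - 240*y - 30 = -144*y - 18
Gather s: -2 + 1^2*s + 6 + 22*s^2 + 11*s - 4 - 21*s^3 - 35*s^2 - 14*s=-21*s^3 - 13*s^2 - 2*s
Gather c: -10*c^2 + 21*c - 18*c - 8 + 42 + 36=-10*c^2 + 3*c + 70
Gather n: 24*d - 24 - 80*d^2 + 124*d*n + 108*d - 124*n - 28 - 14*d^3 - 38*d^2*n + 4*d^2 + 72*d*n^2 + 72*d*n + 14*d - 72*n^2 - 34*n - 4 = -14*d^3 - 76*d^2 + 146*d + n^2*(72*d - 72) + n*(-38*d^2 + 196*d - 158) - 56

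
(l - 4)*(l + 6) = l^2 + 2*l - 24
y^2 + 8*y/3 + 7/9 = (y + 1/3)*(y + 7/3)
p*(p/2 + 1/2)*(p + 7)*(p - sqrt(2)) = p^4/2 - sqrt(2)*p^3/2 + 4*p^3 - 4*sqrt(2)*p^2 + 7*p^2/2 - 7*sqrt(2)*p/2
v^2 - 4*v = v*(v - 4)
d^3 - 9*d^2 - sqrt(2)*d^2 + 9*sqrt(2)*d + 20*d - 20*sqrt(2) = (d - 5)*(d - 4)*(d - sqrt(2))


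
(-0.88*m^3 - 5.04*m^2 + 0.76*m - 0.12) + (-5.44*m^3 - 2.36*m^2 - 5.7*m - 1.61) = -6.32*m^3 - 7.4*m^2 - 4.94*m - 1.73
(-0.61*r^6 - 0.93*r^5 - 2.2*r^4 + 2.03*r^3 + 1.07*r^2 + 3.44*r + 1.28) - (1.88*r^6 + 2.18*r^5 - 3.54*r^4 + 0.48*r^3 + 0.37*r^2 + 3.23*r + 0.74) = -2.49*r^6 - 3.11*r^5 + 1.34*r^4 + 1.55*r^3 + 0.7*r^2 + 0.21*r + 0.54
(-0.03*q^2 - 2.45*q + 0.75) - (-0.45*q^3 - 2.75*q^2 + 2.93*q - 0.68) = 0.45*q^3 + 2.72*q^2 - 5.38*q + 1.43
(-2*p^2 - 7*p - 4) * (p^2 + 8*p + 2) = -2*p^4 - 23*p^3 - 64*p^2 - 46*p - 8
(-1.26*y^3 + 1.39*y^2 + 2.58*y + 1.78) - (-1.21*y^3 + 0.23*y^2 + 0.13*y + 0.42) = -0.05*y^3 + 1.16*y^2 + 2.45*y + 1.36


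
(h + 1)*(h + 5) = h^2 + 6*h + 5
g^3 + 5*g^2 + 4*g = g*(g + 1)*(g + 4)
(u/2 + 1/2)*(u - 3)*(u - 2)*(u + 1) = u^4/2 - 3*u^3/2 - 3*u^2/2 + 7*u/2 + 3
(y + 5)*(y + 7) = y^2 + 12*y + 35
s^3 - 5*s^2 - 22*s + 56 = (s - 7)*(s - 2)*(s + 4)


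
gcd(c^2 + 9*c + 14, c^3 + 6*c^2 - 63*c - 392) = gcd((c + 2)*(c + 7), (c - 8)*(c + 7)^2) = c + 7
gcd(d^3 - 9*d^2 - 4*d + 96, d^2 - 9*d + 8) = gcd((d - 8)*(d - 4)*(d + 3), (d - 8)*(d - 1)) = d - 8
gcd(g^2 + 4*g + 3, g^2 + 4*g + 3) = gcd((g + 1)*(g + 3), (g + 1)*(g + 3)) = g^2 + 4*g + 3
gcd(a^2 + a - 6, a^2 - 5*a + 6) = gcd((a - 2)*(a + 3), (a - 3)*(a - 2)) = a - 2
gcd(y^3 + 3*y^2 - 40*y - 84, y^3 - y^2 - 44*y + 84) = y^2 + y - 42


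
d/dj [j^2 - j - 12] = 2*j - 1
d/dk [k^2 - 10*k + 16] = 2*k - 10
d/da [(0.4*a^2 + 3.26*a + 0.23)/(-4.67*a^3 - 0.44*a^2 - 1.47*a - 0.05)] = (1.868*a^4 + 30.4484*a^3 + 4.0687*a^2 + 0.1624*a + 0.1751)/(21.8089*a^6 + 4.1096*a^5 + 13.9234*a^4 + 1.7606*a^3 + 2.2049*a^2 + 0.147*a + 0.0025)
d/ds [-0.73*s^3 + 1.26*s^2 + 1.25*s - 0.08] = -2.19*s^2 + 2.52*s + 1.25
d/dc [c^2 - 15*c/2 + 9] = 2*c - 15/2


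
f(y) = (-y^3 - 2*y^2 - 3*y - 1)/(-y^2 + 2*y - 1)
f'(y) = (2*y - 2)*(-y^3 - 2*y^2 - 3*y - 1)/(-y^2 + 2*y - 1)^2 + (-3*y^2 - 4*y - 3)/(-y^2 + 2*y - 1) = (y^3 - 3*y^2 - 7*y - 5)/(y^3 - 3*y^2 + 3*y - 1)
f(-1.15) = -0.29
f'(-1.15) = 0.25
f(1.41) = 71.44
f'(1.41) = -261.62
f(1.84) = 27.67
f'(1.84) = -36.79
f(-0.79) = -0.19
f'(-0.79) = 0.32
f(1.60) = 41.71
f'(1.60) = -91.59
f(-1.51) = -0.38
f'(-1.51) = 0.30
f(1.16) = 341.10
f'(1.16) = -3807.59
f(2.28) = 18.36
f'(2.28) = -11.78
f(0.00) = 1.00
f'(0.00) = 5.00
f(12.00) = 16.97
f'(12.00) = 0.91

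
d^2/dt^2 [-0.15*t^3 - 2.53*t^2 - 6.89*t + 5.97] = -0.9*t - 5.06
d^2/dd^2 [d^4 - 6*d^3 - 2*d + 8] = 12*d*(d - 3)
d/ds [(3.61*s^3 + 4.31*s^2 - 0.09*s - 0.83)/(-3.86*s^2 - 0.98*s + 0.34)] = (-13.9346*s^4 - 7.0756*s^3 - 0.888999999999999*s^2 - 3.4768*s - 0.844)/(14.8996*s^4 + 7.5656*s^3 - 1.6644*s^2 - 0.6664*s + 0.1156)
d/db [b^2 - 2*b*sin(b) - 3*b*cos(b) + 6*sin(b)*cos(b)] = 3*b*sin(b) - 2*b*cos(b) + 2*b - 2*sin(b) - 3*cos(b) + 6*cos(2*b)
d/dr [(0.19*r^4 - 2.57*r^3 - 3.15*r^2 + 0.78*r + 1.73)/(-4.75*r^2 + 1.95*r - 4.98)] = (-1.805*r^5 + 13.319*r^4 - 13.8078*r^3 + 35.9583*r^2 + 47.809*r - 7.2579)/(22.5625*r^4 - 18.525*r^3 + 51.1125*r^2 - 19.422*r + 24.8004)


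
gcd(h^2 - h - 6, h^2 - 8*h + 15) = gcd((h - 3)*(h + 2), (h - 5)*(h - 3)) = h - 3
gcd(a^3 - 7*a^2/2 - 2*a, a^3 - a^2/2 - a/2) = a^2 + a/2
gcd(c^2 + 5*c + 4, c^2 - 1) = c + 1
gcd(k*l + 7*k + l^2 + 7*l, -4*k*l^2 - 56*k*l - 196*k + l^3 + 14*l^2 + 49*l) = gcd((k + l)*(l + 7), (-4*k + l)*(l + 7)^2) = l + 7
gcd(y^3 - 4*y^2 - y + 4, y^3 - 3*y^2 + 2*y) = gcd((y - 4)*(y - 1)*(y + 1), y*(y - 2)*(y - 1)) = y - 1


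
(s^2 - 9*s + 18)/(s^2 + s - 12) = (s - 6)/(s + 4)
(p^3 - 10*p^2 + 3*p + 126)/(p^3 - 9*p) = (p^2 - 13*p + 42)/(p*(p - 3))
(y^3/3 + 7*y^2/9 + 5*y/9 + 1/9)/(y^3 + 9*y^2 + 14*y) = (3*y^3 + 7*y^2 + 5*y + 1)/(9*y*(y^2 + 9*y + 14))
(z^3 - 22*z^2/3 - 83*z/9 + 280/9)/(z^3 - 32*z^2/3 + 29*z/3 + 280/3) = (z - 5/3)/(z - 5)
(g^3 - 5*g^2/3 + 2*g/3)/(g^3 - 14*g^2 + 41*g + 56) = g*(3*g^2 - 5*g + 2)/(3*(g^3 - 14*g^2 + 41*g + 56))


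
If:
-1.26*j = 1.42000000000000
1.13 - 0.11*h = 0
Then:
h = 10.27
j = -1.13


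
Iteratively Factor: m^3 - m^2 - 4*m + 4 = (m + 2)*(m^2 - 3*m + 2) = (m - 2)*(m + 2)*(m - 1)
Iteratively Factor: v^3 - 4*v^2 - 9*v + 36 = (v - 3)*(v^2 - v - 12) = (v - 3)*(v + 3)*(v - 4)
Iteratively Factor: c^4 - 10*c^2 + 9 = (c - 3)*(c^3 + 3*c^2 - c - 3) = (c - 3)*(c + 1)*(c^2 + 2*c - 3) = (c - 3)*(c + 1)*(c + 3)*(c - 1)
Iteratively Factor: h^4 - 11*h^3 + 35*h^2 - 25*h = (h - 1)*(h^3 - 10*h^2 + 25*h) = (h - 5)*(h - 1)*(h^2 - 5*h) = h*(h - 5)*(h - 1)*(h - 5)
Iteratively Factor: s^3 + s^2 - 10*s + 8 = (s + 4)*(s^2 - 3*s + 2) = (s - 2)*(s + 4)*(s - 1)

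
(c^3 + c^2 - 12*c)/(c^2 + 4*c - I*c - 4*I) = c*(c - 3)/(c - I)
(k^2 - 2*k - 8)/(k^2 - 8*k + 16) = (k + 2)/(k - 4)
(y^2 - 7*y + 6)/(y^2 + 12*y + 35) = (y^2 - 7*y + 6)/(y^2 + 12*y + 35)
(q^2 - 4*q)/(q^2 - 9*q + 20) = q/(q - 5)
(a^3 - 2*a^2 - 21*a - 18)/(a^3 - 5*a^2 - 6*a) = (a + 3)/a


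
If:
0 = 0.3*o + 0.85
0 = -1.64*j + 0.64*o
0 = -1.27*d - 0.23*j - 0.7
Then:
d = -0.35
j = -1.11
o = -2.83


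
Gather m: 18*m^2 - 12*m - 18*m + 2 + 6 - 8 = 18*m^2 - 30*m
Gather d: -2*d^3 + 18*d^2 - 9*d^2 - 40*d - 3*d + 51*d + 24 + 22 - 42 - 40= -2*d^3 + 9*d^2 + 8*d - 36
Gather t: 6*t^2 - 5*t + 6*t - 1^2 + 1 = 6*t^2 + t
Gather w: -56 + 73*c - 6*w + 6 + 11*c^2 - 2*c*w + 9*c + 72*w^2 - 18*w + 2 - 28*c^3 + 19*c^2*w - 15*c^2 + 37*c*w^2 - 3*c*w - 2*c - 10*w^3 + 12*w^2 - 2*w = -28*c^3 - 4*c^2 + 80*c - 10*w^3 + w^2*(37*c + 84) + w*(19*c^2 - 5*c - 26) - 48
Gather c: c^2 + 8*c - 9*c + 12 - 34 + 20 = c^2 - c - 2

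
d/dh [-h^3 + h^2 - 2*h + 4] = -3*h^2 + 2*h - 2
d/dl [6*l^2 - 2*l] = 12*l - 2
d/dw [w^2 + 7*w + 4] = 2*w + 7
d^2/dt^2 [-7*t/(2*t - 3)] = -84/(2*t - 3)^3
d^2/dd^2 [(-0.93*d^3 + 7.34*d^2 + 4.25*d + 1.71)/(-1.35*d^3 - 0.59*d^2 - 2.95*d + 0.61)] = (3.5527136788005e-15*d^7 - 28.2357900000001*d^6 - 68.6961000000001*d^5 + 126.87111*d^4 - 33.116096*d^3 - 112.321662*d^2 - 33.407772*d - 51.751586)/(2.460375*d^9 + 3.225825*d^8 + 17.53893*d^7 + 10.968254*d^6 + 35.41062*d^5 + 0.190451999999998*d^4 + 20.80915*d^3 - 15.266958*d^2 + 3.293085*d - 0.226981)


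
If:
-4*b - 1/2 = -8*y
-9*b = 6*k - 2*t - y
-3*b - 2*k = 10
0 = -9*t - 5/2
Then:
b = -4249/72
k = 4009/48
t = -5/18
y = -265/9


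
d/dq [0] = 0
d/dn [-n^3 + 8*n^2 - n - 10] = -3*n^2 + 16*n - 1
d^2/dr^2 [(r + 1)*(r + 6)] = 2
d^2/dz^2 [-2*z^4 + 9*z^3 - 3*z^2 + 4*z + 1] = -24*z^2 + 54*z - 6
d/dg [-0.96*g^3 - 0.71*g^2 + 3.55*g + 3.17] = -2.88*g^2 - 1.42*g + 3.55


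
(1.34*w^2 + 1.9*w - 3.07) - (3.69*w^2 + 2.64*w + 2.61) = -2.35*w^2 - 0.74*w - 5.68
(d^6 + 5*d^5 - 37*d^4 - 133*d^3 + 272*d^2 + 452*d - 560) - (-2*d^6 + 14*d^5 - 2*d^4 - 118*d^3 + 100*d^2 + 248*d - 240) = 3*d^6 - 9*d^5 - 35*d^4 - 15*d^3 + 172*d^2 + 204*d - 320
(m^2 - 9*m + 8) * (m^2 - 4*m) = m^4 - 13*m^3 + 44*m^2 - 32*m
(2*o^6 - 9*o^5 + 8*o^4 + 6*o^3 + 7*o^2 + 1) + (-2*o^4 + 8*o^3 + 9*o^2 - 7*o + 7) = 2*o^6 - 9*o^5 + 6*o^4 + 14*o^3 + 16*o^2 - 7*o + 8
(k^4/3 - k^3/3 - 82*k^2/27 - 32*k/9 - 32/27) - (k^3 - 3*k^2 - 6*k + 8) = k^4/3 - 4*k^3/3 - k^2/27 + 22*k/9 - 248/27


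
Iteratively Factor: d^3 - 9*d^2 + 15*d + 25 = (d - 5)*(d^2 - 4*d - 5) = (d - 5)^2*(d + 1)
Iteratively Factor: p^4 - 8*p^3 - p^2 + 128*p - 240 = (p - 5)*(p^3 - 3*p^2 - 16*p + 48) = (p - 5)*(p + 4)*(p^2 - 7*p + 12) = (p - 5)*(p - 4)*(p + 4)*(p - 3)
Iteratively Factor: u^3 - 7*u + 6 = (u - 1)*(u^2 + u - 6) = (u - 1)*(u + 3)*(u - 2)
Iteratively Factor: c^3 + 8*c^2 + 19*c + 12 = (c + 3)*(c^2 + 5*c + 4) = (c + 3)*(c + 4)*(c + 1)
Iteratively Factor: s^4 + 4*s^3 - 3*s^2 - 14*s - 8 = (s + 1)*(s^3 + 3*s^2 - 6*s - 8) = (s + 1)*(s + 4)*(s^2 - s - 2) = (s + 1)^2*(s + 4)*(s - 2)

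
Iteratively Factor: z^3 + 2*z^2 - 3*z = (z - 1)*(z^2 + 3*z) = (z - 1)*(z + 3)*(z)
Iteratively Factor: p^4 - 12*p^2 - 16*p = (p + 2)*(p^3 - 2*p^2 - 8*p) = p*(p + 2)*(p^2 - 2*p - 8) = p*(p - 4)*(p + 2)*(p + 2)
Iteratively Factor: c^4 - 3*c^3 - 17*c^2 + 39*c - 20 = (c + 4)*(c^3 - 7*c^2 + 11*c - 5) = (c - 1)*(c + 4)*(c^2 - 6*c + 5) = (c - 1)^2*(c + 4)*(c - 5)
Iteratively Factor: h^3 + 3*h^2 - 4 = (h - 1)*(h^2 + 4*h + 4) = (h - 1)*(h + 2)*(h + 2)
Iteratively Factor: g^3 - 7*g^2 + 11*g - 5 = (g - 1)*(g^2 - 6*g + 5) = (g - 1)^2*(g - 5)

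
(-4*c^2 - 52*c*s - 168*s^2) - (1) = -4*c^2 - 52*c*s - 168*s^2 - 1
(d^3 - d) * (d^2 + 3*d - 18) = d^5 + 3*d^4 - 19*d^3 - 3*d^2 + 18*d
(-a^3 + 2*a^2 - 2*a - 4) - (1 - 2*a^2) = -a^3 + 4*a^2 - 2*a - 5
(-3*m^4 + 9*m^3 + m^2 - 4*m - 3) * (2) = -6*m^4 + 18*m^3 + 2*m^2 - 8*m - 6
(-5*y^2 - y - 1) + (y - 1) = -5*y^2 - 2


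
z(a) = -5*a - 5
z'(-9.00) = -5.00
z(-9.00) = 40.00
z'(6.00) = -5.00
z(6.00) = -35.00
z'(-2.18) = -5.00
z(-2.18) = 5.90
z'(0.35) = -5.00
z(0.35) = -6.75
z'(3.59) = -5.00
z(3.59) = -22.95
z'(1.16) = -5.00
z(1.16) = -10.80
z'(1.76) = -5.00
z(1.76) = -13.80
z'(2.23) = -5.00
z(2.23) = -16.15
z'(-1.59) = -5.00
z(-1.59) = 2.95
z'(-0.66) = -5.00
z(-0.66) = -1.70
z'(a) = -5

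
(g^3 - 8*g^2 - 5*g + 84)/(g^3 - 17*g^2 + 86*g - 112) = (g^2 - g - 12)/(g^2 - 10*g + 16)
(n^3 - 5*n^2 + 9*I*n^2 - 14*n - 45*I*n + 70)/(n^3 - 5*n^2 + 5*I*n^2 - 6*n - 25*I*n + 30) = (n + 7*I)/(n + 3*I)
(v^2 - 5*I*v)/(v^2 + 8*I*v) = (v - 5*I)/(v + 8*I)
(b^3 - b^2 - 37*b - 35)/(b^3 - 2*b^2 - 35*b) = (b + 1)/b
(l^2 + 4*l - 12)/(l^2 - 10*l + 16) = (l + 6)/(l - 8)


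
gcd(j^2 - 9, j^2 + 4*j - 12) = 1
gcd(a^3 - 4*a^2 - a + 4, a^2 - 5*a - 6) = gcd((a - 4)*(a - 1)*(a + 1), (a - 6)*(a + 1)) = a + 1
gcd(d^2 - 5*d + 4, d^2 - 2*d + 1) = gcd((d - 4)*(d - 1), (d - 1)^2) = d - 1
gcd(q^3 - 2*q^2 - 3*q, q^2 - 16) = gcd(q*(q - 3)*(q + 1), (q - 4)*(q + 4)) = 1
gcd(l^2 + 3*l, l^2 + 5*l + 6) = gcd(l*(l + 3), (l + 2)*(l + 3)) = l + 3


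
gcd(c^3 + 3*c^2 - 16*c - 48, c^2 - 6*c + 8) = c - 4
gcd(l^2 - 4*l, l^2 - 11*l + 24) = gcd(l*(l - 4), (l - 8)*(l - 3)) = 1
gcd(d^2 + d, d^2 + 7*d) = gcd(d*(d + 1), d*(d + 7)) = d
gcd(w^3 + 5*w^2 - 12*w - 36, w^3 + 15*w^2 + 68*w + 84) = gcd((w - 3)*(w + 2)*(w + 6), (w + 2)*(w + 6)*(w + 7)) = w^2 + 8*w + 12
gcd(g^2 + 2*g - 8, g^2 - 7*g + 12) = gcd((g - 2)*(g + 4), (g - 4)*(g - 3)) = 1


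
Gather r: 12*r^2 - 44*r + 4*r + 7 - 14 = 12*r^2 - 40*r - 7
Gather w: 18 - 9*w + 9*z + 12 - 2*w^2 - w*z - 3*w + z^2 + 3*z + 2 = -2*w^2 + w*(-z - 12) + z^2 + 12*z + 32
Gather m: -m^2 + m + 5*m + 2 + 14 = -m^2 + 6*m + 16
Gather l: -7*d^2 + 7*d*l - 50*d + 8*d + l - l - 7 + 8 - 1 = -7*d^2 + 7*d*l - 42*d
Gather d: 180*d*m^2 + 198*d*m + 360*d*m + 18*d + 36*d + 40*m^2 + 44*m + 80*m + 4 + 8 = d*(180*m^2 + 558*m + 54) + 40*m^2 + 124*m + 12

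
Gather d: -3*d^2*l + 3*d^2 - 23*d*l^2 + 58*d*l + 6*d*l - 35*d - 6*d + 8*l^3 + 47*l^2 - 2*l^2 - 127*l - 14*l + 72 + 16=d^2*(3 - 3*l) + d*(-23*l^2 + 64*l - 41) + 8*l^3 + 45*l^2 - 141*l + 88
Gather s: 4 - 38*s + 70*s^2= 70*s^2 - 38*s + 4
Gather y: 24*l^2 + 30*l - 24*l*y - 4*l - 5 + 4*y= 24*l^2 + 26*l + y*(4 - 24*l) - 5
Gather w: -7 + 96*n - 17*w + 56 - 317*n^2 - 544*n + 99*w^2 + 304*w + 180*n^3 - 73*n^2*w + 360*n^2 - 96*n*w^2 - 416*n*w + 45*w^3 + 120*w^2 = 180*n^3 + 43*n^2 - 448*n + 45*w^3 + w^2*(219 - 96*n) + w*(-73*n^2 - 416*n + 287) + 49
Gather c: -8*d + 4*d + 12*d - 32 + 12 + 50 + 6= 8*d + 36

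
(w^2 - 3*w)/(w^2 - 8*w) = (w - 3)/(w - 8)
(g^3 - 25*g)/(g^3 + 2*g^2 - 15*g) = (g - 5)/(g - 3)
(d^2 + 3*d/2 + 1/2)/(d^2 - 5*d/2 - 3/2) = (d + 1)/(d - 3)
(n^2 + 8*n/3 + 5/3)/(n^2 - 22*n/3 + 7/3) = (3*n^2 + 8*n + 5)/(3*n^2 - 22*n + 7)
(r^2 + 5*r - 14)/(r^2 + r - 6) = (r + 7)/(r + 3)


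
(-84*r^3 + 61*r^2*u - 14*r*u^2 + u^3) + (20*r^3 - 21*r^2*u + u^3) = -64*r^3 + 40*r^2*u - 14*r*u^2 + 2*u^3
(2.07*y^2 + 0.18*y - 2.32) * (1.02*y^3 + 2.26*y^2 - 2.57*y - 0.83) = 2.1114*y^5 + 4.8618*y^4 - 7.2795*y^3 - 7.4239*y^2 + 5.813*y + 1.9256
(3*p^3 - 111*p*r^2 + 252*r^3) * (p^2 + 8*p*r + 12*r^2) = 3*p^5 + 24*p^4*r - 75*p^3*r^2 - 636*p^2*r^3 + 684*p*r^4 + 3024*r^5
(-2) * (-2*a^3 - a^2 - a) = 4*a^3 + 2*a^2 + 2*a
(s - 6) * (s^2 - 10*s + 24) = s^3 - 16*s^2 + 84*s - 144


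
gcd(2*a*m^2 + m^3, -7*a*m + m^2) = m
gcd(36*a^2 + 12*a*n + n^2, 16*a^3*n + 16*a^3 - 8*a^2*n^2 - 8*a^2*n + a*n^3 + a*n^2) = 1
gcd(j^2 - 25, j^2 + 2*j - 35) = j - 5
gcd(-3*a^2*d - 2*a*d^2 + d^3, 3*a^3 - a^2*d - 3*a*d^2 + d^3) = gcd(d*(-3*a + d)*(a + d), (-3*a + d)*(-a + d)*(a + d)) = 3*a^2 + 2*a*d - d^2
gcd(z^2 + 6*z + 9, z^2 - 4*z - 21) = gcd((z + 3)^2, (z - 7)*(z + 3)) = z + 3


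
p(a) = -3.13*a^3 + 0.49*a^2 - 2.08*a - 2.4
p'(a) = -9.39*a^2 + 0.98*a - 2.08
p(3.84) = -180.39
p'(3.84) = -136.78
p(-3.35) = 127.74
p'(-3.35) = -110.74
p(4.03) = -207.69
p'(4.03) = -150.63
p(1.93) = -27.09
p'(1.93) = -35.17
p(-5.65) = 589.53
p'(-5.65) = -307.37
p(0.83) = -5.58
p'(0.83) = -7.74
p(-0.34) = -1.51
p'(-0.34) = -3.50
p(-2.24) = 39.90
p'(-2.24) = -51.39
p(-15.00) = 10702.80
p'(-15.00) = -2129.53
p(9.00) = -2263.20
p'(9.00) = -753.85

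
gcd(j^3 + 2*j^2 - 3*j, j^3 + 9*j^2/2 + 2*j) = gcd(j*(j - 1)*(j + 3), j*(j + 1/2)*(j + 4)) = j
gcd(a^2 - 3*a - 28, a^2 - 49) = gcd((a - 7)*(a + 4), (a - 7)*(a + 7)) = a - 7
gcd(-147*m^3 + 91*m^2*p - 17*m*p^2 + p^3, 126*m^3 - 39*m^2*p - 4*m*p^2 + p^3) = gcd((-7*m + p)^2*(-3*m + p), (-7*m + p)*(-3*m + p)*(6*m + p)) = 21*m^2 - 10*m*p + p^2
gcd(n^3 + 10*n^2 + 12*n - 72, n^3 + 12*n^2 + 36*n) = n^2 + 12*n + 36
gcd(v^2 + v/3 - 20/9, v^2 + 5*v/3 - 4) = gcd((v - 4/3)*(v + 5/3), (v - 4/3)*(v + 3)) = v - 4/3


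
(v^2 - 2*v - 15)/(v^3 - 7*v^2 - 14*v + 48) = (v - 5)/(v^2 - 10*v + 16)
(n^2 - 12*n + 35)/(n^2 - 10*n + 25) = (n - 7)/(n - 5)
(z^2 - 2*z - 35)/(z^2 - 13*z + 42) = (z + 5)/(z - 6)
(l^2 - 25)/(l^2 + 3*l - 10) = (l - 5)/(l - 2)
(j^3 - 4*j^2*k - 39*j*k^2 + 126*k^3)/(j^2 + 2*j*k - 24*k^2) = (j^2 - 10*j*k + 21*k^2)/(j - 4*k)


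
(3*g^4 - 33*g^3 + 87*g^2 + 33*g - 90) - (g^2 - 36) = 3*g^4 - 33*g^3 + 86*g^2 + 33*g - 54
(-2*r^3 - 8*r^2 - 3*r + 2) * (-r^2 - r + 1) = 2*r^5 + 10*r^4 + 9*r^3 - 7*r^2 - 5*r + 2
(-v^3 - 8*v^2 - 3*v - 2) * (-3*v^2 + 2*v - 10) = 3*v^5 + 22*v^4 + 3*v^3 + 80*v^2 + 26*v + 20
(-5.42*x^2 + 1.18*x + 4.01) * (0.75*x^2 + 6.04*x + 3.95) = -4.065*x^4 - 31.8518*x^3 - 11.2743*x^2 + 28.8814*x + 15.8395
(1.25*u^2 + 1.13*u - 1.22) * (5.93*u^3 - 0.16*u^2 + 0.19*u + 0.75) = 7.4125*u^5 + 6.5009*u^4 - 7.1779*u^3 + 1.3474*u^2 + 0.6157*u - 0.915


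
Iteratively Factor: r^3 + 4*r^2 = (r)*(r^2 + 4*r) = r^2*(r + 4)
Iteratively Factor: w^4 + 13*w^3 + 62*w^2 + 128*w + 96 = (w + 2)*(w^3 + 11*w^2 + 40*w + 48) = (w + 2)*(w + 4)*(w^2 + 7*w + 12) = (w + 2)*(w + 3)*(w + 4)*(w + 4)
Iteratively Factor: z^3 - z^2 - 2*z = (z)*(z^2 - z - 2) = z*(z + 1)*(z - 2)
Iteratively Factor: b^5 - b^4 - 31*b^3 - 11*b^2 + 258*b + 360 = (b + 3)*(b^4 - 4*b^3 - 19*b^2 + 46*b + 120) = (b + 2)*(b + 3)*(b^3 - 6*b^2 - 7*b + 60) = (b - 4)*(b + 2)*(b + 3)*(b^2 - 2*b - 15) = (b - 4)*(b + 2)*(b + 3)^2*(b - 5)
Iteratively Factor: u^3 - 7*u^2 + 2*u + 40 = (u + 2)*(u^2 - 9*u + 20) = (u - 4)*(u + 2)*(u - 5)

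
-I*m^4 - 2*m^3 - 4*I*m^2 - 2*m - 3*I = (m - 3*I)*(m - I)*(m + I)*(-I*m + 1)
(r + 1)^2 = r^2 + 2*r + 1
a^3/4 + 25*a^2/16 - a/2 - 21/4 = (a/4 + 1/2)*(a - 7/4)*(a + 6)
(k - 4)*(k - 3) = k^2 - 7*k + 12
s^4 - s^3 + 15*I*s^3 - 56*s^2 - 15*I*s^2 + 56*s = s*(s - 1)*(s + 7*I)*(s + 8*I)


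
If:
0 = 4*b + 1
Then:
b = -1/4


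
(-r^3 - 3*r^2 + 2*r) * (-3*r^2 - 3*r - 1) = 3*r^5 + 12*r^4 + 4*r^3 - 3*r^2 - 2*r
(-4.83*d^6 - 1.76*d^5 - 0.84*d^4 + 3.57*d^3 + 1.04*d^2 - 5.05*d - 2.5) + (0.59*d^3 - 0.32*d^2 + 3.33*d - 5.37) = -4.83*d^6 - 1.76*d^5 - 0.84*d^4 + 4.16*d^3 + 0.72*d^2 - 1.72*d - 7.87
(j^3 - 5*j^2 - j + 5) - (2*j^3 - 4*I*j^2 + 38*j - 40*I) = -j^3 - 5*j^2 + 4*I*j^2 - 39*j + 5 + 40*I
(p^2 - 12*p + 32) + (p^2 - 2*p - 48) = 2*p^2 - 14*p - 16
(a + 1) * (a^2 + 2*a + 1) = a^3 + 3*a^2 + 3*a + 1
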